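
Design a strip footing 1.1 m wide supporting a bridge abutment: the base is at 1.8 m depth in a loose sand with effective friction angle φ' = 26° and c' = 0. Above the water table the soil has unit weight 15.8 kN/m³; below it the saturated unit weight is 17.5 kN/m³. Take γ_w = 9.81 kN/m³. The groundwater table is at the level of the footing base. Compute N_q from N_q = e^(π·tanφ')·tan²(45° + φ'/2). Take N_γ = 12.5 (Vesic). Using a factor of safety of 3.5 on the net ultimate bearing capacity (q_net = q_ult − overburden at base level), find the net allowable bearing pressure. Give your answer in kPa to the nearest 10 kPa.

q_all(net) ≈ 100 kPa

N_q = e^(π·tan26°)·tan²(58°) = 11.85.
Overburden at base level: q = 15.8 × 1.8 = 28.44 kPa.
Below the base the soil is submerged, so the ½γBN_γ term uses γ' = 17.5 − 9.81 = 7.69 kN/m³.
Surcharge term q·N_q = 28.44 × 11.854 = 337.13 kPa; self-weight term 0.5·γ·B·N_γ = 0.5 × 7.69 × 1.1 × 12.5 = 52.869 kPa.
q_ult = 337.13 + 52.869 = 390 kPa.
q_net = 390 − 28.44 = 361.56 kPa.
q_all(net) = 361.56 / 3.5 = 103.3 kPa.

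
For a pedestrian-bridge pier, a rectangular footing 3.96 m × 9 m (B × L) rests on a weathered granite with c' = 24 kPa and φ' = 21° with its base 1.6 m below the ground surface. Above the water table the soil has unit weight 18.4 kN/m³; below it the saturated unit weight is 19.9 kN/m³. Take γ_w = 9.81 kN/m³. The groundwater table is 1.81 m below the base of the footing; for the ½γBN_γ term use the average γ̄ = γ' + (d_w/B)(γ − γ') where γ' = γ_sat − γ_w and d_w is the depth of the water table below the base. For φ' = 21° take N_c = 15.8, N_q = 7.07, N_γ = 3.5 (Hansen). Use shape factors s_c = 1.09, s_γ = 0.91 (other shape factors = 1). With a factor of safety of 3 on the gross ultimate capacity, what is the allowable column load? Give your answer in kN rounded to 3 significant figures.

P_all ≈ 8420 kN

Overburden at base level: q = 18.4 × 1.6 = 29.44 kPa.
The water table is 1.81 m below the base (< B = 3.96 m), so the ½γBN_γ term uses γ̄ = γ' + (d_w/B)(γ − γ') = 10.09 + (1.81/3.96)(18.4 − 10.09) = 13.888 kN/m³.
Cohesion term c·N_c·s_c = 24 × 15.8 × 1.09 = 413.33 kPa; surcharge term q·N_q = 29.44 × 7.07 = 208.14 kPa; self-weight term 0.5·γ·B·N_γ·s_γ = 0.5 × 13.888 × 3.96 × 3.5 × 0.91 = 87.584 kPa.
q_ult = 413.33 + 208.14 + 87.584 = 709.05 kPa.
Gross allowable pressure q_all = 709.05 / 3 = 236.35 kPa.
Footing area = 35.64 m², so allowable column load = 236.35 × 35.64 = 8423.5 kN.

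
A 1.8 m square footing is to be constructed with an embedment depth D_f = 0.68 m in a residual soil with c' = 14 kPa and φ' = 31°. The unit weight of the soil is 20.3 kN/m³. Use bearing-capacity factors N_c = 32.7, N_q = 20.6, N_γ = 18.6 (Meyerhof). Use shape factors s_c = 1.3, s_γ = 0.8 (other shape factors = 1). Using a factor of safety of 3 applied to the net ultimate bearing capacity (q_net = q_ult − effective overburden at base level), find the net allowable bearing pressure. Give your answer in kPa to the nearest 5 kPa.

q_all(net) ≈ 380 kPa

Overburden at base level: q = 20.3 × 0.68 = 13.804 kPa.
Cohesion term c·N_c·s_c = 14 × 32.7 × 1.3 = 595.14 kPa; surcharge term q·N_q = 13.804 × 20.6 = 284.36 kPa; self-weight term 0.5·γ·B·N_γ·s_γ = 0.5 × 20.3 × 1.8 × 18.6 × 0.8 = 271.86 kPa.
q_ult = 595.14 + 284.36 + 271.86 = 1151.4 kPa.
Net ultimate: q_net = 1151.4 − 13.804 = 1137.6 kPa.
q_all(net) = 1137.6 / 3 = 379.19 kPa.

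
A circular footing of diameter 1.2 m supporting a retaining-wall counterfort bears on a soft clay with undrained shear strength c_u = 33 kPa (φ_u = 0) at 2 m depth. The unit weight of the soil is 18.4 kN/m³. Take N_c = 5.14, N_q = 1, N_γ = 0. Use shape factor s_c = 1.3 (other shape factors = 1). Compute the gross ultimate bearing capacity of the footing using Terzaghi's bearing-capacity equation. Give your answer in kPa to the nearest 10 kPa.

q_ult ≈ 260 kPa

Overburden at base level: q = 18.4 × 2 = 36.8 kPa.
Cohesion term c·N_c·s_c = 33 × 5.14 × 1.3 = 220.51 kPa; surcharge term q·N_q = 36.8 × 1 = 36.8 kPa.
q_ult = 220.51 + 36.8 = 257.31 kPa.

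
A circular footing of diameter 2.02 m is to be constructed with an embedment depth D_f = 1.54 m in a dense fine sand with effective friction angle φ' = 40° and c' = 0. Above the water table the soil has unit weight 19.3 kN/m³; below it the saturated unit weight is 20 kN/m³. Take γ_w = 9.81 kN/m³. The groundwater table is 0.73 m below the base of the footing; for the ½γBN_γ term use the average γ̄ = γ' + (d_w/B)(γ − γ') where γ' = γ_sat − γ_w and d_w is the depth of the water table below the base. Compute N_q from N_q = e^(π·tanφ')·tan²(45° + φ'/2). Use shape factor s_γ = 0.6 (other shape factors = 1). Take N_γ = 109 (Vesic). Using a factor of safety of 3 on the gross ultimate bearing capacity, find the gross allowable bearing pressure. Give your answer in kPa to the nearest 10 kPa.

q_all ≈ 930 kPa

N_q = e^(π·tan40°)·tan²(65°) = 64.2.
Effective surcharge at the founding depth q = γ·D_f = 19.3 × 1.54 = 29.722 kPa.
With d_w = 0.73 m < B, γ̄ = 10.19 + (0.73/2.02) × (19.3 − 10.19) = 13.482 kN/m³.
q_ult = q·N_q + 0.5·γ·B·N_γ·s_γ
     = 29.722 × 64.195 + 0.5 × 13.482 × 2.02 × 109 × 0.6
     = 1908 + 890.56 = 2798.6 kPa.
q_all = 2798.6 / 3 = 932.85 kPa.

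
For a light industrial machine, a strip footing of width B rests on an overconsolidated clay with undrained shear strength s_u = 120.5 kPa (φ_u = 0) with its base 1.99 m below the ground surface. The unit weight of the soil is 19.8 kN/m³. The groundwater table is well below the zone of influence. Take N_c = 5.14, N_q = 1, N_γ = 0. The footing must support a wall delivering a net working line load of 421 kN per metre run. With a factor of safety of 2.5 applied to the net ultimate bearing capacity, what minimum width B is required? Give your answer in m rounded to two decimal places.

B = 1.70 m

Overburden at base level: q = 19.8 × 1.99 = 39.402 kPa.
Cohesion term c·N_c = 120.5 × 5.14 = 619.37 kPa; surcharge term q·N_q = 39.402 × 1 = 39.402 kPa.
q_ult = 619.37 + 39.402 = 658.77 kPa.
For φ = 0 the ½γBN_γ term vanishes, so q_ult is independent of B. q_net = 658.77 − 39.402 = 619.37 kPa; q_all(net) = 619.37/2.5 = 247.75 kPa.
Required width B = w / q_all(net) = 421 / 247.75 = 1.699 m.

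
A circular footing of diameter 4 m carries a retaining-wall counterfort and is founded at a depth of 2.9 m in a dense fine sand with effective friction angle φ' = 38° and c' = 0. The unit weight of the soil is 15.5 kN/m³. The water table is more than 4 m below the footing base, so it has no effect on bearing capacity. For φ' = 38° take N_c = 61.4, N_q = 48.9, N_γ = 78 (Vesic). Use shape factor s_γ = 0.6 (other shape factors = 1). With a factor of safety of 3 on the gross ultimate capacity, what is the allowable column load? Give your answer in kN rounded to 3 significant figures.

P_all ≈ 15300 kN

q = γ·D_f = 15.5 × 2.9 = 44.95 kPa.
q·N_q = 44.95 × 48.9 = 2198.1 kPa
0.5·γ·B·N_γ·s_γ = 0.5 × 15.5 × 4 × 78 × 0.6 = 1450.8 kPa
q_ult = 2198.1 + 1450.8 = 3648.9 kPa.
Gross allowable pressure q_all = 3648.9 / 3 = 1216.3 kPa.
Footing area = 12.5664 m², so allowable column load = 1216.3 × 12.5664 = 15284 kN.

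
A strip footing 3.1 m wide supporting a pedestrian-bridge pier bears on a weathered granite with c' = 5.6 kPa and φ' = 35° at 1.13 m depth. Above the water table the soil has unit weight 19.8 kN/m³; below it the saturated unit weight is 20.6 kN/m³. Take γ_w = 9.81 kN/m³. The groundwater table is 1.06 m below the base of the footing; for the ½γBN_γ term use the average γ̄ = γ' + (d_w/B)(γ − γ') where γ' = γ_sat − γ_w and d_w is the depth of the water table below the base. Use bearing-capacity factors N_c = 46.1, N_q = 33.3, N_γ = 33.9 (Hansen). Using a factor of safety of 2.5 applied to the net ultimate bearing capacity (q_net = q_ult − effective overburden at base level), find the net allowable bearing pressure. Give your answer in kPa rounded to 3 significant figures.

Overburden at base level: q = 19.8 × 1.13 = 22.374 kPa.
The water table is 1.06 m below the base (< B = 3.1 m), so the ½γBN_γ term uses γ̄ = γ' + (d_w/B)(γ − γ') = 10.79 + (1.06/3.1)(19.8 − 10.79) = 13.871 kN/m³.
Cohesion term c·N_c = 5.6 × 46.1 = 258.16 kPa; surcharge term q·N_q = 22.374 × 33.3 = 745.05 kPa; self-weight term 0.5·γ·B·N_γ = 0.5 × 13.871 × 3.1 × 33.9 = 728.84 kPa.
q_ult = 258.16 + 745.05 + 728.84 = 1732.1 kPa.
Net ultimate: q_net = 1732.1 − 22.374 = 1709.7 kPa.
q_all(net) = 1709.7 / 2.5 = 683.87 kPa.

q_all(net) ≈ 684 kPa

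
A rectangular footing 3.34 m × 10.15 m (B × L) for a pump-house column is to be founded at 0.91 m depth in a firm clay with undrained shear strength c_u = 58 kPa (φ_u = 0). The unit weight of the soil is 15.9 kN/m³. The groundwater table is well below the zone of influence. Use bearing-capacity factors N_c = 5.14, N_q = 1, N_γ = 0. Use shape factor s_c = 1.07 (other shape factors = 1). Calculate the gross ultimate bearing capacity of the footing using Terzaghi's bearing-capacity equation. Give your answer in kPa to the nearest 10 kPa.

q_ult ≈ 330 kPa

Effective surcharge at the founding depth q = γ·D_f = 15.9 × 0.91 = 14.469 kPa.
q_ult = c·N_c·s_c + q·N_q
     = 58 × 5.14 × 1.07 + 14.469 × 1
     = 318.99 + 14.469 = 333.46 kPa.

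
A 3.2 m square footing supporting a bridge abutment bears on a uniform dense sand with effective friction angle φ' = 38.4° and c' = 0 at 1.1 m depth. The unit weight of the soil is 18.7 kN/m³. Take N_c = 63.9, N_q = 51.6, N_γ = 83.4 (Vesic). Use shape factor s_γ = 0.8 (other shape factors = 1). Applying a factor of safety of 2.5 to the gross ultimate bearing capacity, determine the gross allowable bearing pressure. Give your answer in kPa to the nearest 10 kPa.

Overburden at base level: q = 18.7 × 1.1 = 20.57 kPa.
Surcharge term q·N_q = 20.57 × 51.6 = 1061.4 kPa; self-weight term 0.5·γ·B·N_γ·s_γ = 0.5 × 18.7 × 3.2 × 83.4 × 0.8 = 1996.3 kPa.
q_ult = 1061.4 + 1996.3 = 3057.7 kPa.
q_all = q_ult / FS = 3057.7 / 2.5 = 1223.1 kPa.

q_all ≈ 1220 kPa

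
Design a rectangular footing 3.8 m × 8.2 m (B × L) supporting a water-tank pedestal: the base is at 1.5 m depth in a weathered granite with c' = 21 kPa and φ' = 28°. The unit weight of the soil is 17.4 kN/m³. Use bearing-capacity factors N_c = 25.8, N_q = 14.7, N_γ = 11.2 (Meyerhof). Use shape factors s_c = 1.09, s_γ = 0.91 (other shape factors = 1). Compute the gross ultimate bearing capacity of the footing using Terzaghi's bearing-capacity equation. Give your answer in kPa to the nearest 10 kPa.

q_ult ≈ 1310 kPa

Overburden at base level: q = 17.4 × 1.5 = 26.1 kPa.
Cohesion term c·N_c·s_c = 21 × 25.8 × 1.09 = 590.56 kPa; surcharge term q·N_q = 26.1 × 14.7 = 383.67 kPa; self-weight term 0.5·γ·B·N_γ·s_γ = 0.5 × 17.4 × 3.8 × 11.2 × 0.91 = 336.95 kPa.
q_ult = 590.56 + 383.67 + 336.95 = 1311.2 kPa.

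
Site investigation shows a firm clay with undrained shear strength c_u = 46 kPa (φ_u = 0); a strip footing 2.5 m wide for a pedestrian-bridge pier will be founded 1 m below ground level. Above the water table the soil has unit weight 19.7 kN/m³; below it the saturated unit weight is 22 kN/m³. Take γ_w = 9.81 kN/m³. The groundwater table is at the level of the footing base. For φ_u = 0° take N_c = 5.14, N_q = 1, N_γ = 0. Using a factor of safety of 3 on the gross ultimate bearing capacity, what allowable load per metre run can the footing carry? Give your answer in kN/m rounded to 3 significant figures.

≈ 213 kN/m

Overburden at base level: q = 19.7 × 1 = 19.7 kPa.
Cohesion term c·N_c = 46 × 5.14 = 236.44 kPa; surcharge term q·N_q = 19.7 × 1 = 19.7 kPa.
q_ult = 236.44 + 19.7 = 256.14 kPa.
Gross allowable pressure q_all = 256.14 / 3 = 85.38 kPa.
Allowable wall load = q_all × B = 85.38 × 2.5 = 213.45 kN per metre run.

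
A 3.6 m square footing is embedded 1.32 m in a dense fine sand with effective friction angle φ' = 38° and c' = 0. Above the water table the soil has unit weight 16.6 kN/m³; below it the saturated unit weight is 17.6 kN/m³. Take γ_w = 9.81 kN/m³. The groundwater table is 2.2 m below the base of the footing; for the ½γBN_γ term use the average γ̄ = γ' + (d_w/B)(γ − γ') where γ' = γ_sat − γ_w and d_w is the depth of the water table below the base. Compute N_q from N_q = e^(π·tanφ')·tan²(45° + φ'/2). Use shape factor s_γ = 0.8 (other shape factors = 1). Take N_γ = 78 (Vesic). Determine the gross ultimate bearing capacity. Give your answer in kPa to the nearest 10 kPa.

tan38° = 0.7813, so N_q = e^(π×0.7813)·tan²(64°) = 11.64 × 4.204 = 48.93.
Overburden at base level: q = 16.6 × 1.32 = 21.912 kPa.
The water table is 2.2 m below the base (< B = 3.6 m), so the ½γBN_γ term uses γ̄ = γ' + (d_w/B)(γ − γ') = 7.79 + (2.2/3.6)(16.6 − 7.79) = 13.174 kN/m³.
Surcharge term q·N_q = 21.912 × 48.933 = 1072.2 kPa; self-weight term 0.5·γ·B·N_γ·s_γ = 0.5 × 13.174 × 3.6 × 78 × 0.8 = 1479.7 kPa.
q_ult = 1072.2 + 1479.7 = 2551.9 kPa.

q_ult ≈ 2550 kPa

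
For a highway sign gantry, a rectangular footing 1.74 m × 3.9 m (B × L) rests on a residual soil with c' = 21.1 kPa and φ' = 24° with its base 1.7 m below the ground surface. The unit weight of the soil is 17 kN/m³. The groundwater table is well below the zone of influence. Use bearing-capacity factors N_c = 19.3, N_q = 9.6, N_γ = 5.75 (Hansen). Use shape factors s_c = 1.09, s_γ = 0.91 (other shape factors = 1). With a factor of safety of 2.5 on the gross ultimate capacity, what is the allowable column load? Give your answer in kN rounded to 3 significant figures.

P_all ≈ 2170 kN

Effective surcharge at the founding depth q = γ·D_f = 17 × 1.7 = 28.9 kPa.
q_ult = c·N_c·s_c + q·N_q + 0.5·γ·B·N_γ·s_γ
     = 21.1 × 19.3 × 1.09 + 28.9 × 9.6 + 0.5 × 17 × 1.74 × 5.75 × 0.91
     = 443.88 + 277.44 + 77.389 = 798.71 kPa.
Gross allowable pressure q_all = 798.71 / 2.5 = 319.48 kPa.
Footing area = 6.786 m², so allowable column load = 319.48 × 6.786 = 2168 kN.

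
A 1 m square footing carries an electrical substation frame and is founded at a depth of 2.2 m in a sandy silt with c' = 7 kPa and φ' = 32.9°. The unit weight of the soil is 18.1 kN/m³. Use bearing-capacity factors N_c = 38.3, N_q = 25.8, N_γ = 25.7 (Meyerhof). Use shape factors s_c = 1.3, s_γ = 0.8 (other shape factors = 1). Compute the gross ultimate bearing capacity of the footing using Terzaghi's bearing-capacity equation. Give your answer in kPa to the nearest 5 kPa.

q_ult ≈ 1560 kPa

Effective surcharge at the founding depth q = γ·D_f = 18.1 × 2.2 = 39.82 kPa.
q_ult = c·N_c·s_c + q·N_q + 0.5·γ·B·N_γ·s_γ
     = 7 × 38.3 × 1.3 + 39.82 × 25.8 + 0.5 × 18.1 × 1 × 25.7 × 0.8
     = 348.53 + 1027.4 + 186.07 = 1562 kPa.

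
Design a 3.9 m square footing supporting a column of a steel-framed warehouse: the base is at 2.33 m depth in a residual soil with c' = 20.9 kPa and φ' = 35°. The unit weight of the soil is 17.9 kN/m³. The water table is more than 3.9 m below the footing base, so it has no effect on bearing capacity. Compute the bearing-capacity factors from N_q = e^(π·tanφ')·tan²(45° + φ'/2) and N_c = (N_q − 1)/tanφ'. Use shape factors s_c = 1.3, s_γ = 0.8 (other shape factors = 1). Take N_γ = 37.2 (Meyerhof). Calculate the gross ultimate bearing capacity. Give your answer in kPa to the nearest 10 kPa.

q_ult ≈ 3680 kPa

tan35° = 0.7002, so N_q = e^(π×0.7002)·tan²(62.5°) = 9.023 × 3.69 = 33.3.
N_c = (33.3 − 1)/tan35° = 46.12.
Overburden at base level: q = 17.9 × 2.33 = 41.707 kPa.
Cohesion term c·N_c·s_c = 20.9 × 46.124 × 1.3 = 1253.2 kPa; surcharge term q·N_q = 41.707 × 33.296 = 1388.7 kPa; self-weight term 0.5·γ·B·N_γ·s_γ = 0.5 × 17.9 × 3.9 × 37.2 × 0.8 = 1038.8 kPa.
q_ult = 1253.2 + 1388.7 + 1038.8 = 3680.6 kPa.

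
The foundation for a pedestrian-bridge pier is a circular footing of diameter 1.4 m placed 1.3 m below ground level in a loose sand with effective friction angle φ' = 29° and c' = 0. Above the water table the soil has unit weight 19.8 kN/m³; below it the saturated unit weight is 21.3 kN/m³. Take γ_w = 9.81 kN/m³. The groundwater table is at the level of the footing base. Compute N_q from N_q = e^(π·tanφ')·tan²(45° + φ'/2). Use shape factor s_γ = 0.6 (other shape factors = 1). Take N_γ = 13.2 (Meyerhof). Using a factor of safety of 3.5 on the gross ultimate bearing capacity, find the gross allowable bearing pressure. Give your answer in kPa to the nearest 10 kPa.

q_all ≈ 140 kPa

N_q = e^(π·tan29°)·tan²(59.5°) = 16.44.
Overburden at base level: q = 19.8 × 1.3 = 25.74 kPa.
Below the base the soil is submerged, so the ½γBN_γ term uses γ' = 21.3 − 9.81 = 11.49 kN/m³.
Surcharge term q·N_q = 25.74 × 16.443 = 423.25 kPa; self-weight term 0.5·γ·B·N_γ·s_γ = 0.5 × 11.49 × 1.4 × 13.2 × 0.6 = 63.701 kPa.
q_ult = 423.25 + 63.701 = 486.95 kPa.
q_all = 486.95 / 3.5 = 139.13 kPa.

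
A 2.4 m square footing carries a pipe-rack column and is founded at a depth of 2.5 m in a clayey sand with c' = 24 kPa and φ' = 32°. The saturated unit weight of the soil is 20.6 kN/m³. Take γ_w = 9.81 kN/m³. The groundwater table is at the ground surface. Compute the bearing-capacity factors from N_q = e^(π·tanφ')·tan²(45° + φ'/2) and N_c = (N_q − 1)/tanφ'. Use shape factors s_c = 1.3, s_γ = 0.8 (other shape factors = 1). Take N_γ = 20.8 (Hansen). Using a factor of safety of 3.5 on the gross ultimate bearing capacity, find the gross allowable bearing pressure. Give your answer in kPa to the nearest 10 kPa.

N_q = e^(π·tan32°)·tan²(61°) = 23.18; N_c = (N_q − 1)/tanφ' = 35.49.
γ' = 20.6 − 9.81 = 10.79 kN/m³ (submerged throughout). q = 10.79 × 2.5 = 26.975 kPa; the same γ' applies in the ½γBN_γ term.
c·N_c·s_c = 24 × 35.49 × 1.3 = 1107.3 kPa
q·N_q = 26.975 × 23.177 = 625.19 kPa
0.5·γ·B·N_γ·s_γ = 0.5 × 10.79 × 2.4 × 20.8 × 0.8 = 215.45 kPa
q_ult = 1107.3 + 625.19 + 215.45 = 1947.9 kPa.
q_all = 1947.9 / 3.5 = 556.56 kPa.

q_all ≈ 560 kPa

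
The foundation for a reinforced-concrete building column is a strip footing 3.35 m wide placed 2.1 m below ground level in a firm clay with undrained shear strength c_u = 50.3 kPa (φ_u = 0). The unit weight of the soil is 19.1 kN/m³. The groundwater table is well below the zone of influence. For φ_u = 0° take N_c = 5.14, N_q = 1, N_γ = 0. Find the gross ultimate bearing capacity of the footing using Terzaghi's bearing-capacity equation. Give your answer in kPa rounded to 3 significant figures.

q_ult ≈ 299 kPa

q = γ·D_f = 19.1 × 2.1 = 40.11 kPa.
c·N_c = 50.3 × 5.14 = 258.54 kPa
q·N_q = 40.11 × 1 = 40.11 kPa
q_ult = 258.54 + 40.11 = 298.65 kPa.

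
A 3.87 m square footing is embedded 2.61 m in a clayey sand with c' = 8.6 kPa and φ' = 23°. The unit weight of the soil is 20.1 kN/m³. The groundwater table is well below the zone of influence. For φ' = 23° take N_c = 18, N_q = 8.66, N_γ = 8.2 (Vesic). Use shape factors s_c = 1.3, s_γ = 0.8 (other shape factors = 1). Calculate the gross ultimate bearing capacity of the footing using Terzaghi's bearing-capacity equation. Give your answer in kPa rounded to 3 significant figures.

Overburden at base level: q = 20.1 × 2.61 = 52.461 kPa.
Cohesion term c·N_c·s_c = 8.6 × 18 × 1.3 = 201.24 kPa; surcharge term q·N_q = 52.461 × 8.66 = 454.31 kPa; self-weight term 0.5·γ·B·N_γ·s_γ = 0.5 × 20.1 × 3.87 × 8.2 × 0.8 = 255.14 kPa.
q_ult = 201.24 + 454.31 + 255.14 = 910.69 kPa.

q_ult ≈ 911 kPa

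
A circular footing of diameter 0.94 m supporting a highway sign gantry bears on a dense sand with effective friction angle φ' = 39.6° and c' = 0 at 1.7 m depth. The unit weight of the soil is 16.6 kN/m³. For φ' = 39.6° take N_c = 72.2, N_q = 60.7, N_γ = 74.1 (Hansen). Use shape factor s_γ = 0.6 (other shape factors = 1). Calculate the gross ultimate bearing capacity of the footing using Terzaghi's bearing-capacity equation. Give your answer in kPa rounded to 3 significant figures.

q_ult ≈ 2060 kPa

Effective surcharge at the founding depth q = γ·D_f = 16.6 × 1.7 = 28.22 kPa.
q_ult = q·N_q + 0.5·γ·B·N_γ·s_γ
     = 28.22 × 60.7 + 0.5 × 16.6 × 0.94 × 74.1 × 0.6
     = 1713 + 346.88 = 2059.8 kPa.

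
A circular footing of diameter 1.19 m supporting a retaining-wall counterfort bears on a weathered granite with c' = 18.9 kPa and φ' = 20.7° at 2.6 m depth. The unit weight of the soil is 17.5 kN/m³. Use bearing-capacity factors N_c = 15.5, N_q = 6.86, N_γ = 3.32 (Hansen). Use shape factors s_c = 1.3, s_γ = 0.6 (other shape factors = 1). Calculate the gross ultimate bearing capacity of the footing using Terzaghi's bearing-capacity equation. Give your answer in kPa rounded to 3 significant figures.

q_ult ≈ 714 kPa

q = γ·D_f = 17.5 × 2.6 = 45.5 kPa.
c·N_c·s_c = 18.9 × 15.5 × 1.3 = 380.83 kPa
q·N_q = 45.5 × 6.86 = 312.13 kPa
0.5·γ·B·N_γ·s_γ = 0.5 × 17.5 × 1.19 × 3.32 × 0.6 = 20.742 kPa
q_ult = 380.83 + 312.13 + 20.742 = 713.71 kPa.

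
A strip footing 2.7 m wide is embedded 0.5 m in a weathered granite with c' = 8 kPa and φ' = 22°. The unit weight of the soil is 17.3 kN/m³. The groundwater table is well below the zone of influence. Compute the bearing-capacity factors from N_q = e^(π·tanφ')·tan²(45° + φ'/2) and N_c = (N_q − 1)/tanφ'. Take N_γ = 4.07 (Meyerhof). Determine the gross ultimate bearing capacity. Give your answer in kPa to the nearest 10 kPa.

tan22° = 0.404, so N_q = e^(π×0.404)·tan²(56°) = 3.558 × 2.198 = 7.82.
N_c = (7.82 − 1)/tan22° = 16.88.
Effective surcharge at the founding depth q = γ·D_f = 17.3 × 0.5 = 8.65 kPa.
q_ult = c·N_c + q·N_q + 0.5·γ·B·N_γ
     = 8 × 16.883 + 8.65 × 7.8211 + 0.5 × 17.3 × 2.7 × 4.07
     = 135.06 + 67.653 + 95.055 = 297.77 kPa.

q_ult ≈ 300 kPa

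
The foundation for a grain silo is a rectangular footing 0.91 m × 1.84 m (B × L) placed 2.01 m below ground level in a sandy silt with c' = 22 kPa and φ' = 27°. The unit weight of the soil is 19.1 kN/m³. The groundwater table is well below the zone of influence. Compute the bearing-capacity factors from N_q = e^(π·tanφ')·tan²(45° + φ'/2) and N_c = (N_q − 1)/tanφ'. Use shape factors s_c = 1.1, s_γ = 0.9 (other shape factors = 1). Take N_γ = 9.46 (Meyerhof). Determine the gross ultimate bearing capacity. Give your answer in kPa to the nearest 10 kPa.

q_ult ≈ 1160 kPa

tan27° = 0.5095, so N_q = e^(π×0.5095)·tan²(58.5°) = 4.957 × 2.663 = 13.2.
N_c = (13.2 − 1)/tan27° = 23.94.
q = γ·D_f = 19.1 × 2.01 = 38.391 kPa.
c·N_c·s_c = 22 × 23.942 × 1.1 = 579.4 kPa
q·N_q = 38.391 × 13.199 = 506.73 kPa
0.5·γ·B·N_γ·s_γ = 0.5 × 19.1 × 0.91 × 9.46 × 0.9 = 73.991 kPa
q_ult = 579.4 + 506.73 + 73.991 = 1160.1 kPa.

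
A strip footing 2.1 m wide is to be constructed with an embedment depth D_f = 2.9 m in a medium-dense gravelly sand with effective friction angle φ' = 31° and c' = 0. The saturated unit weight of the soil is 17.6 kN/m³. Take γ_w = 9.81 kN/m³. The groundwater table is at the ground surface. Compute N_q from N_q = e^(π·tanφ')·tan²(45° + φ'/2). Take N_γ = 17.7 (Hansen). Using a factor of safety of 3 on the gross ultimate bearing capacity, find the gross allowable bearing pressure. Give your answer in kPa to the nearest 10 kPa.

q_all ≈ 200 kPa

N_q = e^(π·tan31°)·tan²(60.5°) = 20.63.
Water table at ground surface, so effective unit weight γ' = 17.6 − 9.81 = 7.79 kN/m³ is used throughout; overburden q = 7.79 × 2.9 = 22.591 kPa; the same γ' applies in the ½γBN_γ term.
Surcharge term q·N_q = 22.591 × 20.631 = 466.07 kPa; self-weight term 0.5·γ·B·N_γ = 0.5 × 7.79 × 2.1 × 17.7 = 144.78 kPa.
q_ult = 466.07 + 144.78 = 610.85 kPa.
q_all = 610.85 / 3 = 203.62 kPa.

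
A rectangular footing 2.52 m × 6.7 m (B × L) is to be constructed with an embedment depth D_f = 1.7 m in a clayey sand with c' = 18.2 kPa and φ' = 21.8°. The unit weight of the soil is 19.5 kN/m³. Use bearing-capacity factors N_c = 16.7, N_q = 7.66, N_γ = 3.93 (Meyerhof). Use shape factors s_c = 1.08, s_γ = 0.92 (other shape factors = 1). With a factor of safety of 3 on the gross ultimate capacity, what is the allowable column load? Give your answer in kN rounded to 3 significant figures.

q = γ·D_f = 19.5 × 1.7 = 33.15 kPa.
c·N_c·s_c = 18.2 × 16.7 × 1.08 = 328.26 kPa
q·N_q = 33.15 × 7.66 = 253.93 kPa
0.5·γ·B·N_γ·s_γ = 0.5 × 19.5 × 2.52 × 3.93 × 0.92 = 88.835 kPa
q_ult = 328.26 + 253.93 + 88.835 = 671.02 kPa.
Gross allowable pressure q_all = 671.02 / 3 = 223.67 kPa.
Footing area = 16.884 m², so allowable column load = 223.67 × 16.884 = 3776.5 kN.

P_all ≈ 3780 kN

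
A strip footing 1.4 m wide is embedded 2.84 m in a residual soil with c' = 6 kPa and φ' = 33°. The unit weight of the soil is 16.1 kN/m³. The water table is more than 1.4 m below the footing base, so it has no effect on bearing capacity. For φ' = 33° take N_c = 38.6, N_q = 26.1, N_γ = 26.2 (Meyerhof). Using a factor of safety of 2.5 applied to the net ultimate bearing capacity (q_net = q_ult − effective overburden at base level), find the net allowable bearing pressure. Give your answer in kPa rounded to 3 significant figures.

q_all(net) ≈ 670 kPa

Effective surcharge at the founding depth q = γ·D_f = 16.1 × 2.84 = 45.724 kPa.
q_ult = c·N_c + q·N_q + 0.5·γ·B·N_γ
     = 6 × 38.6 + 45.724 × 26.1 + 0.5 × 16.1 × 1.4 × 26.2
     = 231.6 + 1193.4 + 295.27 = 1720.3 kPa.
Net ultimate: q_net = 1720.3 − 45.724 = 1674.5 kPa.
q_all(net) = 1674.5 / 2.5 = 669.82 kPa.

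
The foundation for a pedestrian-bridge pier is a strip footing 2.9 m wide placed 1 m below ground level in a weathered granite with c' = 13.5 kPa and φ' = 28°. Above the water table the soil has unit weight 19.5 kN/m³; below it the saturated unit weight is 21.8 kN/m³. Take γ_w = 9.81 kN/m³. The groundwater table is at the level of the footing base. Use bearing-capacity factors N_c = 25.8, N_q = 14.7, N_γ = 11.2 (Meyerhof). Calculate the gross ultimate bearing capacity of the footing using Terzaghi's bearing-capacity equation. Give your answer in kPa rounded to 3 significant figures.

q_ult ≈ 830 kPa

Overburden at base level: q = 19.5 × 1 = 19.5 kPa.
Below the base the soil is submerged, so the ½γBN_γ term uses γ' = 21.8 − 9.81 = 11.99 kN/m³.
Cohesion term c·N_c = 13.5 × 25.8 = 348.3 kPa; surcharge term q·N_q = 19.5 × 14.7 = 286.65 kPa; self-weight term 0.5·γ·B·N_γ = 0.5 × 11.99 × 2.9 × 11.2 = 194.72 kPa.
q_ult = 348.3 + 286.65 + 194.72 = 829.67 kPa.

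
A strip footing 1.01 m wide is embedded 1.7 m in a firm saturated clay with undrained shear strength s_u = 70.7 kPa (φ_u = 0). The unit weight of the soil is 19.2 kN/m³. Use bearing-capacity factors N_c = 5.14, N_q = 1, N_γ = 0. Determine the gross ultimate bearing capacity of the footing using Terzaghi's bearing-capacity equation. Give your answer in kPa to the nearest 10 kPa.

Overburden at base level: q = 19.2 × 1.7 = 32.64 kPa.
Cohesion term c·N_c = 70.7 × 5.14 = 363.4 kPa; surcharge term q·N_q = 32.64 × 1 = 32.64 kPa.
q_ult = 363.4 + 32.64 = 396.04 kPa.

q_ult ≈ 400 kPa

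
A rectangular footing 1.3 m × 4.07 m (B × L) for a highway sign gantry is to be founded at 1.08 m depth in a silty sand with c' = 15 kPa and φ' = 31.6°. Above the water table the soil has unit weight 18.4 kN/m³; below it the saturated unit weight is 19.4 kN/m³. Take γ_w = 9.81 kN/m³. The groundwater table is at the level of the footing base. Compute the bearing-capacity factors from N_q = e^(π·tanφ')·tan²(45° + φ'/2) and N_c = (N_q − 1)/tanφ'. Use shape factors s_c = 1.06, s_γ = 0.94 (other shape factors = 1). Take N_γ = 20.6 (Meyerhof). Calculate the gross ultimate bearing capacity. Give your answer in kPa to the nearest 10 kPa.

q_ult ≈ 1110 kPa

tan31.6° = 0.6152, so N_q = e^(π×0.6152)·tan²(60.8°) = 6.908 × 3.202 = 22.12.
N_c = (22.12 − 1)/tan31.6° = 34.33.
Overburden at base level: q = 18.4 × 1.08 = 19.872 kPa.
Below the base the soil is submerged, so the ½γBN_γ term uses γ' = 19.4 − 9.81 = 9.59 kN/m³.
Cohesion term c·N_c·s_c = 15 × 34.326 × 1.06 = 545.78 kPa; surcharge term q·N_q = 19.872 × 22.117 = 439.51 kPa; self-weight term 0.5·γ·B·N_γ·s_γ = 0.5 × 9.59 × 1.3 × 20.6 × 0.94 = 120.71 kPa.
q_ult = 545.78 + 439.51 + 120.71 = 1106 kPa.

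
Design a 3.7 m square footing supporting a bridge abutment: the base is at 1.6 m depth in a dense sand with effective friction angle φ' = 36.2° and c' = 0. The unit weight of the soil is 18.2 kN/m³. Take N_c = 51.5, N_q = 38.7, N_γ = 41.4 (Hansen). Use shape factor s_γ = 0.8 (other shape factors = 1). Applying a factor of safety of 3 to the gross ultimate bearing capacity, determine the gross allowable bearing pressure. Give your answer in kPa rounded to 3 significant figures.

q_all ≈ 747 kPa

q = γ·D_f = 18.2 × 1.6 = 29.12 kPa.
q·N_q = 29.12 × 38.7 = 1126.9 kPa
0.5·γ·B·N_γ·s_γ = 0.5 × 18.2 × 3.7 × 41.4 × 0.8 = 1115.2 kPa
q_ult = 1126.9 + 1115.2 = 2242.1 kPa.
q_all = q_ult / FS = 2242.1 / 3 = 747.36 kPa.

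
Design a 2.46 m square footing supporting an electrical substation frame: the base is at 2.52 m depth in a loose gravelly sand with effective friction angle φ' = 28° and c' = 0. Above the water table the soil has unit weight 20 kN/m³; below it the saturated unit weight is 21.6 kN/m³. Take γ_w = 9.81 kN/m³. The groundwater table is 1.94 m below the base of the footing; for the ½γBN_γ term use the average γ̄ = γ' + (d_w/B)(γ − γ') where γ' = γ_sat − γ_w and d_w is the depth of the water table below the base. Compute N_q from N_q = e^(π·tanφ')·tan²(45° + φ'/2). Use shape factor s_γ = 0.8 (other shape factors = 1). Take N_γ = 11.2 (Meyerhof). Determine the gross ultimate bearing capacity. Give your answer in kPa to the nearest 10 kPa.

q_ult ≈ 940 kPa

tan28° = 0.5317, so N_q = e^(π×0.5317)·tan²(59°) = 5.314 × 2.77 = 14.72.
q = γ·D_f = 20 × 2.52 = 50.4 kPa.
γ' = 11.79 kN/m³; averaging over the depth B below the base, γ̄ = γ' + (d_w/B)(γ − γ') = 18.265 kN/m³.
q·N_q = 50.4 × 14.72 = 741.88 kPa
0.5·γ·B·N_γ·s_γ = 0.5 × 18.265 × 2.46 × 11.2 × 0.8 = 201.29 kPa
q_ult = 741.88 + 201.29 = 943.17 kPa.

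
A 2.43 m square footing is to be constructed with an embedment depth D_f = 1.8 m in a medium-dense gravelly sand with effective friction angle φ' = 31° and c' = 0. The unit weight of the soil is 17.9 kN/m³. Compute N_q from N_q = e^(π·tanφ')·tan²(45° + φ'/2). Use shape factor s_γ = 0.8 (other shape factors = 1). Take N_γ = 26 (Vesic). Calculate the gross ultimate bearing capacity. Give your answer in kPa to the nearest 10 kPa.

tan31° = 0.6009, so N_q = e^(π×0.6009)·tan²(60.5°) = 6.604 × 3.124 = 20.63.
Overburden at base level: q = 17.9 × 1.8 = 32.22 kPa.
Surcharge term q·N_q = 32.22 × 20.631 = 664.72 kPa; self-weight term 0.5·γ·B·N_γ·s_γ = 0.5 × 17.9 × 2.43 × 26 × 0.8 = 452.37 kPa.
q_ult = 664.72 + 452.37 = 1117.1 kPa.

q_ult ≈ 1120 kPa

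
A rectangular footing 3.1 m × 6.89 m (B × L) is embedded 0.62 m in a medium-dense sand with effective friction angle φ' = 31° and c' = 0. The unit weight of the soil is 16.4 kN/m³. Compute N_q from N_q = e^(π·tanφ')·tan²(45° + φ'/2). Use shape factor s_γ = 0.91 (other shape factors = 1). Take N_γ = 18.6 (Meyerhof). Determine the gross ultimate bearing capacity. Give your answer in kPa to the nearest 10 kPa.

q_ult ≈ 640 kPa

tan31° = 0.6009, so N_q = e^(π×0.6009)·tan²(60.5°) = 6.604 × 3.124 = 20.63.
q = γ·D_f = 16.4 × 0.62 = 10.168 kPa.
q·N_q = 10.168 × 20.631 = 209.77 kPa
0.5·γ·B·N_γ·s_γ = 0.5 × 16.4 × 3.1 × 18.6 × 0.91 = 430.26 kPa
q_ult = 209.77 + 430.26 = 640.03 kPa.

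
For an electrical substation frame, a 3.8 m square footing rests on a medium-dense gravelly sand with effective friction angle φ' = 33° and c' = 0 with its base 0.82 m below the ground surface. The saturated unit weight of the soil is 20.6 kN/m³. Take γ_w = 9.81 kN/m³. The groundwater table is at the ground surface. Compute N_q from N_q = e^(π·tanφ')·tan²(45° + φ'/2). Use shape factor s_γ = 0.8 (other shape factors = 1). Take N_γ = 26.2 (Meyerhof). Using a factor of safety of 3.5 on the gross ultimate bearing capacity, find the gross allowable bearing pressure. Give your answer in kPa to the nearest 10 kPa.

N_q = e^(π·tan33°)·tan²(61.5°) = 26.09.
γ' = 20.6 − 9.81 = 10.79 kN/m³ (submerged throughout). q = 10.79 × 0.82 = 8.8478 kPa; the same γ' applies in the ½γBN_γ term.
q·N_q = 8.8478 × 26.092 = 230.86 kPa
0.5·γ·B·N_γ·s_γ = 0.5 × 10.79 × 3.8 × 26.2 × 0.8 = 429.7 kPa
q_ult = 230.86 + 429.7 = 660.56 kPa.
q_all = 660.56 / 3.5 = 188.73 kPa.

q_all ≈ 190 kPa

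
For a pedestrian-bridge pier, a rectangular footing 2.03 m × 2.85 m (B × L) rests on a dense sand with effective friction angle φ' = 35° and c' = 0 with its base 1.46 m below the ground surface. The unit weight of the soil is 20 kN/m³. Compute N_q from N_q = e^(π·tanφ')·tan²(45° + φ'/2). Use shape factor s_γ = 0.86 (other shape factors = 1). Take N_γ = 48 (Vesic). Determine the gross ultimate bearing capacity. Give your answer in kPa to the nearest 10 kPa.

tan35° = 0.7002, so N_q = e^(π×0.7002)·tan²(62.5°) = 9.023 × 3.69 = 33.3.
Effective surcharge at the founding depth q = γ·D_f = 20 × 1.46 = 29.2 kPa.
q_ult = q·N_q + 0.5·γ·B·N_γ·s_γ
     = 29.2 × 33.296 + 0.5 × 20 × 2.03 × 48 × 0.86
     = 972.25 + 837.98 = 1810.2 kPa.

q_ult ≈ 1810 kPa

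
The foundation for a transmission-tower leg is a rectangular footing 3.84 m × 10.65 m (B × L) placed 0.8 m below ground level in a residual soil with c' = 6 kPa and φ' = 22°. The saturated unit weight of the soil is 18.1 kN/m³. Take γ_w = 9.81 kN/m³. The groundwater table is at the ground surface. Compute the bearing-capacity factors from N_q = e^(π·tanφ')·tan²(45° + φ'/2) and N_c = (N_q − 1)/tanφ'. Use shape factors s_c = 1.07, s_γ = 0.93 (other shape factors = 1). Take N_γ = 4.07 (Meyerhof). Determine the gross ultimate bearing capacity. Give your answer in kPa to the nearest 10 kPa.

q_ult ≈ 220 kPa

tan22° = 0.404, so N_q = e^(π×0.404)·tan²(56°) = 3.558 × 2.198 = 7.82.
N_c = (7.82 − 1)/tan22° = 16.88.
γ' = 18.1 − 9.81 = 8.29 kN/m³ (submerged throughout). q = 8.29 × 0.8 = 6.632 kPa; the same γ' applies in the ½γBN_γ term.
c·N_c·s_c = 6 × 16.883 × 1.07 = 108.39 kPa
q·N_q = 6.632 × 7.8211 = 51.87 kPa
0.5·γ·B·N_γ·s_γ = 0.5 × 8.29 × 3.84 × 4.07 × 0.93 = 60.247 kPa
q_ult = 108.39 + 51.87 + 60.247 = 220.5 kPa.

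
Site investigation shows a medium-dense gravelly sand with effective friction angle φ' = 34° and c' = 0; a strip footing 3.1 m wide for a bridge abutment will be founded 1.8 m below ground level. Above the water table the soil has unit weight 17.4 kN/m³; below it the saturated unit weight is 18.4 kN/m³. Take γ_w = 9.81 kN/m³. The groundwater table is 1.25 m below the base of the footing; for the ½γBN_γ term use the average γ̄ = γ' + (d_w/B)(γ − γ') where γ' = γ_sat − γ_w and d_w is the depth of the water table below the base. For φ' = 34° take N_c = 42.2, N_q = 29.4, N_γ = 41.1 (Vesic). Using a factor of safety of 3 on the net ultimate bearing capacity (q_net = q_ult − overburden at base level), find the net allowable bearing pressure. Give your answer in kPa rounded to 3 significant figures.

q_all(net) ≈ 554 kPa

Overburden at base level: q = 17.4 × 1.8 = 31.32 kPa.
The water table is 1.25 m below the base (< B = 3.1 m), so the ½γBN_γ term uses γ̄ = γ' + (d_w/B)(γ − γ') = 8.59 + (1.25/3.1)(17.4 − 8.59) = 12.142 kN/m³.
Surcharge term q·N_q = 31.32 × 29.4 = 920.81 kPa; self-weight term 0.5·γ·B·N_γ = 0.5 × 12.142 × 3.1 × 41.1 = 773.53 kPa.
q_ult = 920.81 + 773.53 = 1694.3 kPa.
q_net = 1694.3 − 31.32 = 1663 kPa.
q_all(net) = 1663 / 3 = 554.34 kPa.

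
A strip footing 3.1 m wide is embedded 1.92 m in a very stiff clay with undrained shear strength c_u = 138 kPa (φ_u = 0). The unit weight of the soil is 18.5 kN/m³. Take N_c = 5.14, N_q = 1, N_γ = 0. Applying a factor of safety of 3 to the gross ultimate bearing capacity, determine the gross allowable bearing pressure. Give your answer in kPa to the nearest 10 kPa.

q = γ·D_f = 18.5 × 1.92 = 35.52 kPa.
c·N_c = 138 × 5.14 = 709.32 kPa
q·N_q = 35.52 × 1 = 35.52 kPa
q_ult = 709.32 + 35.52 = 744.84 kPa.
q_all = q_ult / FS = 744.84 / 3 = 248.28 kPa.

q_all ≈ 250 kPa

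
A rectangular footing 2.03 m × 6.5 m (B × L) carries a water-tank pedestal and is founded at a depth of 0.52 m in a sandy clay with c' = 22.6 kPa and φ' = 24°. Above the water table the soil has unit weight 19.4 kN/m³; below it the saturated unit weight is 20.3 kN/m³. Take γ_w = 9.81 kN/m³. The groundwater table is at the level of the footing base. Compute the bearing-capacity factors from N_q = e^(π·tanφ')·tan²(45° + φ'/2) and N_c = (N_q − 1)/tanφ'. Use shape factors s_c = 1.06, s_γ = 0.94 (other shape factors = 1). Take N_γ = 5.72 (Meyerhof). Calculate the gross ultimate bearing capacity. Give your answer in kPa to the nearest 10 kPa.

q_ult ≈ 620 kPa

tan24° = 0.4452, so N_q = e^(π×0.4452)·tan²(57°) = 4.05 × 2.371 = 9.6.
N_c = (9.6 − 1)/tan24° = 19.32.
Overburden at base level: q = 19.4 × 0.52 = 10.088 kPa.
Below the base the soil is submerged, so the ½γBN_γ term uses γ' = 20.3 − 9.81 = 10.49 kN/m³.
Cohesion term c·N_c·s_c = 22.6 × 19.324 × 1.06 = 462.91 kPa; surcharge term q·N_q = 10.088 × 9.6034 = 96.879 kPa; self-weight term 0.5·γ·B·N_γ·s_γ = 0.5 × 10.49 × 2.03 × 5.72 × 0.94 = 57.249 kPa.
q_ult = 462.91 + 96.879 + 57.249 = 617.04 kPa.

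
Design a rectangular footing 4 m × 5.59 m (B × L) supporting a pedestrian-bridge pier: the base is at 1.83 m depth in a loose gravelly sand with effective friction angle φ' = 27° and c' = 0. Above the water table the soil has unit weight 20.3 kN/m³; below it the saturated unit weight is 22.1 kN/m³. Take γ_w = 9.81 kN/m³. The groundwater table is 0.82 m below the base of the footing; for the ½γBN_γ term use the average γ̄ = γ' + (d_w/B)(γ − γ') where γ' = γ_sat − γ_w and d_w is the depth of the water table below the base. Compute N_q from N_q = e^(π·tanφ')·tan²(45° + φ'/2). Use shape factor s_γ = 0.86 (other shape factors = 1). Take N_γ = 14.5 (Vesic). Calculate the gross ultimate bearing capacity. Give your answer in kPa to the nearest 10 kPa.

tan27° = 0.5095, so N_q = e^(π×0.5095)·tan²(58.5°) = 4.957 × 2.663 = 13.2.
Effective surcharge at the founding depth q = γ·D_f = 20.3 × 1.83 = 37.149 kPa.
With d_w = 0.82 m < B, γ̄ = 12.29 + (0.82/4) × (20.3 − 12.29) = 13.932 kN/m³.
q_ult = q·N_q + 0.5·γ·B·N_γ·s_γ
     = 37.149 × 13.199 + 0.5 × 13.932 × 4 × 14.5 × 0.86
     = 490.34 + 347.47 = 837.8 kPa.

q_ult ≈ 840 kPa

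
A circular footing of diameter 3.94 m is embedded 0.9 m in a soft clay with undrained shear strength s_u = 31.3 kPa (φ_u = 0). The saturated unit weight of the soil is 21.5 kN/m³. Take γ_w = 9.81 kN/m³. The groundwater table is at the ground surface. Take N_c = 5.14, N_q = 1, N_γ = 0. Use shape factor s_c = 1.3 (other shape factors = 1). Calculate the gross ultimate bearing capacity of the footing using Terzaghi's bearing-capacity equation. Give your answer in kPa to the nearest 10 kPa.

γ' = 21.5 − 9.81 = 11.69 kN/m³ (submerged throughout). q = 11.69 × 0.9 = 10.521 kPa.
c·N_c·s_c = 31.3 × 5.14 × 1.3 = 209.15 kPa
q·N_q = 10.521 × 1 = 10.521 kPa
q_ult = 209.15 + 10.521 = 219.67 kPa.

q_ult ≈ 220 kPa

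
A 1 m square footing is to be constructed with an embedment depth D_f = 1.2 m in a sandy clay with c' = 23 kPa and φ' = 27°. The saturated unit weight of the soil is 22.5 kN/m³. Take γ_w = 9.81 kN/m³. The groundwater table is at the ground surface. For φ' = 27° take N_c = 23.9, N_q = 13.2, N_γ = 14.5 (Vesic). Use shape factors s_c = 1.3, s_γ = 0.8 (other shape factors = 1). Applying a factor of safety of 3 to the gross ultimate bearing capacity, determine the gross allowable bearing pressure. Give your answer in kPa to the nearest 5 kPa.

γ' = 22.5 − 9.81 = 12.69 kN/m³ (submerged throughout). q = 12.69 × 1.2 = 15.228 kPa; the same γ' applies in the ½γBN_γ term.
c·N_c·s_c = 23 × 23.9 × 1.3 = 714.61 kPa
q·N_q = 15.228 × 13.2 = 201.01 kPa
0.5·γ·B·N_γ·s_γ = 0.5 × 12.69 × 1 × 14.5 × 0.8 = 73.602 kPa
q_ult = 714.61 + 201.01 + 73.602 = 989.22 kPa.
q_all = q_ult / FS = 989.22 / 3 = 329.74 kPa.

q_all ≈ 330 kPa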